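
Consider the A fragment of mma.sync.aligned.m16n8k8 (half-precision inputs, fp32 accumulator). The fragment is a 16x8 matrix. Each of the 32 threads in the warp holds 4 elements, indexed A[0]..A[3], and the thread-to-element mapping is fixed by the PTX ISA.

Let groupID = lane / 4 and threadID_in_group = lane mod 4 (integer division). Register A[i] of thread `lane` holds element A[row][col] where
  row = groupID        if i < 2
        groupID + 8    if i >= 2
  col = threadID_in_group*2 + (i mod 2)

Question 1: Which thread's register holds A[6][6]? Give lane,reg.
r=6→G=6,rhi=0  c=6→T=3,p=0
L=6*4+3=27  i=0*2+0=0

27,0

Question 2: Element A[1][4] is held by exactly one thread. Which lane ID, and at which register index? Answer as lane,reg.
6,0

r=1→G=1,rhi=0  c=4→T=2,p=0
L=1*4+2=6  i=0*2+0=0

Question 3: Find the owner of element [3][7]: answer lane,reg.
15,1

r:3=>grp=3,rB=0  c:7=>tig=3,lo=1
L=3*4+3=15  i=0*2+1=1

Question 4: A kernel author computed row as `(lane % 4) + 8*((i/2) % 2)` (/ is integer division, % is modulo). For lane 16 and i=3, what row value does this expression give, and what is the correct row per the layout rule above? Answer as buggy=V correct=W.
buggy=8 correct=12

`(lane % 4) + 8*((i/2) % 2)`[16,3]⇒8
16: gr=4,th=0
[3] (4+8,0*2+1) = (12,1)
row: 8 vs 12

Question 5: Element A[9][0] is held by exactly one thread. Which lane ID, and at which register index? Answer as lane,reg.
r: 9->gid=1,r8=1  c: 0->tid=0,i&1=0
L=1*4+0=4  i=1*2+0=2

4,2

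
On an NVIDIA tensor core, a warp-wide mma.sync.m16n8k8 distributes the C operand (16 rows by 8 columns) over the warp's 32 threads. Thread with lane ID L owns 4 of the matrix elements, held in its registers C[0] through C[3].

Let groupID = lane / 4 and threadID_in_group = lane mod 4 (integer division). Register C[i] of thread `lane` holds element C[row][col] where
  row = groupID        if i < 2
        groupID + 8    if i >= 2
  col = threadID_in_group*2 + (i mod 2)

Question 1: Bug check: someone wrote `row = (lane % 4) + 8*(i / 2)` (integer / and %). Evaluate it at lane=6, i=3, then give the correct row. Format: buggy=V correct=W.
buggy=10 correct=9

`(lane % 4) + 8*(i / 2)`[6,3]=>10
lane 6: grp=1 (6/4), tig=2 (6%4)
i=3: r=1+8=9, c=2*2+1=5
row: 10 vs 9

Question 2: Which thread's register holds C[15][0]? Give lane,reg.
r:15=>grp=7,rB=1  c:0=>tig=0,lo=0
L=7*4+0=28  i=1*2+0=2

28,2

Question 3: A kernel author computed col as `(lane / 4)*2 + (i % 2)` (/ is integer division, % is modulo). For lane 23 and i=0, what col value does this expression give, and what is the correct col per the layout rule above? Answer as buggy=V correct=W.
`(lane / 4)*2 + (i % 2)`[23,0]⇒10
lane 23⇒23/4=5, 23 mod 4=3
i=0  r:5+0⇒5  c:2·3+0⇒6
col: 10 vs 6

buggy=10 correct=6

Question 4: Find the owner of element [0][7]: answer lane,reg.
3,1

r: 0->gid=0,r8=0  c: 7->tid=3,i&1=1
L=0*4+3=3  i=0*2+1=1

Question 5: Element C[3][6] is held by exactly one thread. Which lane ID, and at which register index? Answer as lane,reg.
15,0

r: 3->gid=3,r8=0  c: 6->tid=3,i&1=0
L=3*4+3=15  i=0*2+0=0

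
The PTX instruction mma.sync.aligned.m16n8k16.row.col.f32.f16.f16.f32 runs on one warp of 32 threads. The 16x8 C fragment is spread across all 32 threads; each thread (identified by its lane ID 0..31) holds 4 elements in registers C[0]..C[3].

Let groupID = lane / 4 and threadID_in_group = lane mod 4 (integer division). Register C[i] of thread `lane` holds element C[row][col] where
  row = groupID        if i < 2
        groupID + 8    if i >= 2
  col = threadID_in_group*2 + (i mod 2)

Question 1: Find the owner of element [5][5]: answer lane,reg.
r=5→G=5,rhi=0  c=5→T=2,p=1
L=5*4+2=22  i=0*2+1=1

22,1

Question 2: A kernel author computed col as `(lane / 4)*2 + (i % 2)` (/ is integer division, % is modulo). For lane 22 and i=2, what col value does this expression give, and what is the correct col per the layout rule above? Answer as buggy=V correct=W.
`(lane / 4)*2 + (i % 2)`[22,2]->10
L=22->g=22>>2=5, t=22&3=2
[2]->row 5+8=13  col 2·2+0=4
col: 10 vs 4

buggy=10 correct=4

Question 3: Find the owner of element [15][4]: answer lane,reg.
r=15⇒gr=7,Rb=1  c=4⇒th=2,odd=0
L=7*4+2=30  i=1*2+0=2

30,2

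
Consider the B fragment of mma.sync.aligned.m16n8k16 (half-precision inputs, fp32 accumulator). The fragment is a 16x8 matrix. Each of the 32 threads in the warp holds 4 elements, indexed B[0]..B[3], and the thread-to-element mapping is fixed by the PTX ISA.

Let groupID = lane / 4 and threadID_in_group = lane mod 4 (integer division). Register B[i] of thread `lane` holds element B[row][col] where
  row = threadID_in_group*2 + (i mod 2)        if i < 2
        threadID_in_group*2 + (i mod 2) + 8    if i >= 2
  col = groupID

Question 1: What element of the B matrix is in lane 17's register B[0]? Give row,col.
17: gr=4,th=1
[0] (1*2+0+0,4) = (2,4)

2,4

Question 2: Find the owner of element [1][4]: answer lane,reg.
c: 4->gid=4  r: 1->r8=0,tid=0,i&1=1
L=4*4+0=16  i=0*2+1=1

16,1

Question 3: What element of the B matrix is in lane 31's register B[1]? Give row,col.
7,7

lane 31=>31/4=7, 31 mod 4=3
i=1  r:2·3+1+0=>7  c:7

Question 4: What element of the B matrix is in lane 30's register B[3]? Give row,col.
13,7

L=30⇒gr=30>>2=7, th=30&3=2
[3]⇒row 2·2+1+8=13  col gr=7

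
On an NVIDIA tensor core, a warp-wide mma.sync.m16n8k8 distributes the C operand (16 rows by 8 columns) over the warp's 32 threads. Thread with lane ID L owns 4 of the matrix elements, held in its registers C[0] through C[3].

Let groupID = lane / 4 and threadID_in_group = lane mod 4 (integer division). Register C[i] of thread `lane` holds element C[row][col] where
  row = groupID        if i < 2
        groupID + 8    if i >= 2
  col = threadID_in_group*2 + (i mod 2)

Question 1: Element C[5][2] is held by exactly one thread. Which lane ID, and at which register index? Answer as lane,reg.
21,0

r=5→G=5,rhi=0  c=2→T=1,p=0
L=5*4+1=21  i=0*2+0=0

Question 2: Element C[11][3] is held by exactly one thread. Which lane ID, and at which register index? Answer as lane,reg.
13,3

r: 11->gid=3,r8=1  c: 3->tid=1,i&1=1
L=3*4+1=13  i=1*2+1=3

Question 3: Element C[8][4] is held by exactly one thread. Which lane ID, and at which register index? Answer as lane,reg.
r=8→G=0,rhi=1  c=4→T=2,p=0
L=0*4+2=2  i=1*2+0=2

2,2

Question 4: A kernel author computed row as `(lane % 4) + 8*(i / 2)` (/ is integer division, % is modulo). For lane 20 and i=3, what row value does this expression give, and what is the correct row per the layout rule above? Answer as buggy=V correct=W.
`(lane % 4) + 8*(i / 2)`[20,3]→8
L=20→G=20>>2=5, T=20&3=0
[3]→row 5+8=13  col 0·2+1=1
row: 8 vs 13

buggy=8 correct=13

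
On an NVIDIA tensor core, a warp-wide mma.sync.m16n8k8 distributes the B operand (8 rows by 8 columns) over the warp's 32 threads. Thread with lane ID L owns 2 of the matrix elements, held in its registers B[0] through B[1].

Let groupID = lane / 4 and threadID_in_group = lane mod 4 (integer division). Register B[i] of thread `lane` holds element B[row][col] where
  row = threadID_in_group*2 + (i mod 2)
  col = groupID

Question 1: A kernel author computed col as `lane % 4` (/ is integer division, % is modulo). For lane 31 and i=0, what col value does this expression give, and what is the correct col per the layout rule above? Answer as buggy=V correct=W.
buggy=3 correct=7

`lane % 4`[31,0]→3
lane 31→31/4=7, 31 mod 4=3
i=0  r:2·3+0→6  c:7
col: 3 vs 7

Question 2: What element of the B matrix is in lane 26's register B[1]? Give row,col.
lane 26: g=6 (26/4), t=2 (26%4)
i=1: r=2*2+1=5, c=g=6

5,6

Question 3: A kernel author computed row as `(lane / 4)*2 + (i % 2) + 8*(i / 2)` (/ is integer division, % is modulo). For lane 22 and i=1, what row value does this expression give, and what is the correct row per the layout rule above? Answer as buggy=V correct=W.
buggy=11 correct=5

`(lane / 4)*2 + (i % 2) + 8*(i / 2)`[22,1]->11
22: g=5,t=2
[1] (2*2+1,5) = (5,5)
row: 11 vs 5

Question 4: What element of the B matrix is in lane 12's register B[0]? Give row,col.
L=12->g=12>>2=3, t=12&3=0
[0]->row 0·2+0=0  col g=3

0,3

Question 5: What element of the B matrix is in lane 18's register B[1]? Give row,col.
lane 18->18/4=4, 18 mod 4=2
i=1  r:2·2+1->5  c:4

5,4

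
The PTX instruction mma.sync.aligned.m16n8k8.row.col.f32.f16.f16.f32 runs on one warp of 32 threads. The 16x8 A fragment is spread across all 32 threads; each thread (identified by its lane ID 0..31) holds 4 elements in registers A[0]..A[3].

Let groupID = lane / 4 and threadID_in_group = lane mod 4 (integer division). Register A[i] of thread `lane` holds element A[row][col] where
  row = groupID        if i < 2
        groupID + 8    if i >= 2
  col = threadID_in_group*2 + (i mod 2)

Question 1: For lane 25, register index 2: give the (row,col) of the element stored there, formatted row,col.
14,2

25: G=6,T=1
[2] (6+8,1*2+0) = (14,2)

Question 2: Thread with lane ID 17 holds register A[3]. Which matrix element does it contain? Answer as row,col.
12,3

L=17⇒gr=17>>2=4, th=17&3=1
[3]⇒row 4+8=12  col 1·2+1=3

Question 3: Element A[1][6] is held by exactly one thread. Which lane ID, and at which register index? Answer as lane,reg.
r:1=>grp=1,rB=0  c:6=>tig=3,lo=0
L=1*4+3=7  i=0*2+0=0

7,0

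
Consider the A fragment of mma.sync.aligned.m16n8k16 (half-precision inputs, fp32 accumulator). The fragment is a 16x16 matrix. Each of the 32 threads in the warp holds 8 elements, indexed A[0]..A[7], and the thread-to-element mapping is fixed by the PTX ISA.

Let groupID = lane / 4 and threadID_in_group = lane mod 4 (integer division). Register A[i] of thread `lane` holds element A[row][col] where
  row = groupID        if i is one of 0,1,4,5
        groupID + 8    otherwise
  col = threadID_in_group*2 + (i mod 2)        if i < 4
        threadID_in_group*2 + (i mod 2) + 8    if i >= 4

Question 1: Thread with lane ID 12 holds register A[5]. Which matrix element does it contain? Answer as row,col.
lane 12: grp=3 (12/4), tig=0 (12%4)
i=5: r=3+0=3, c=0*2+1+8=9

3,9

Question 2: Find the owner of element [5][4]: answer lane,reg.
r=5→G=5,rhi=0  c=4→chi=0,T=2,p=0
L=5*4+2=22  i=0*4+0*2+0=0

22,0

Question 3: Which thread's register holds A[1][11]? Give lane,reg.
5,5

r=1→G=1,rhi=0  c=11→chi=1,T=1,p=1
L=1*4+1=5  i=1*4+0*2+1=5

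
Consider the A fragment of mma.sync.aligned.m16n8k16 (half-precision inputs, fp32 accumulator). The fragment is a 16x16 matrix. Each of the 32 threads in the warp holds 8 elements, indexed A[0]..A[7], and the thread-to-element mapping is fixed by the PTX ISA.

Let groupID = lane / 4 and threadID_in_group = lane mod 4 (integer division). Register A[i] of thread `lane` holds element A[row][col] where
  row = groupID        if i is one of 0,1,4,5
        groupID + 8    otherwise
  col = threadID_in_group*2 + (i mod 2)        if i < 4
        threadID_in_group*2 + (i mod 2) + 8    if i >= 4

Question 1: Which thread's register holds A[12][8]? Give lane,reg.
r=12⇒gr=4,Rb=1  c=8⇒Cb=1,th=0,odd=0
L=4*4+0=16  i=1*4+1*2+0=6

16,6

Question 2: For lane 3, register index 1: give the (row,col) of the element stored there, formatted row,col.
0,7

lane 3=>3/4=0, 3 mod 4=3
i=1  r:0+0=>0  c:2·3+1+0=>7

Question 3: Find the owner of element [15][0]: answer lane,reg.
28,2

r=15→G=7,rhi=1  c=0→chi=0,T=0,p=0
L=7*4+0=28  i=0*4+1*2+0=2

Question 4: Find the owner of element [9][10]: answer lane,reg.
5,6

r:9=>grp=1,rB=1  c:10=>cB=1,tig=1,lo=0
L=1*4+1=5  i=1*4+1*2+0=6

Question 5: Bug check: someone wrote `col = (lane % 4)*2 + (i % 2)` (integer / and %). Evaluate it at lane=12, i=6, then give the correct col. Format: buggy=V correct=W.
`(lane % 4)*2 + (i % 2)`[12,6]->0
12: g=3,t=0
[6] (3+8,0*2+0+8) = (11,8)
col: 0 vs 8

buggy=0 correct=8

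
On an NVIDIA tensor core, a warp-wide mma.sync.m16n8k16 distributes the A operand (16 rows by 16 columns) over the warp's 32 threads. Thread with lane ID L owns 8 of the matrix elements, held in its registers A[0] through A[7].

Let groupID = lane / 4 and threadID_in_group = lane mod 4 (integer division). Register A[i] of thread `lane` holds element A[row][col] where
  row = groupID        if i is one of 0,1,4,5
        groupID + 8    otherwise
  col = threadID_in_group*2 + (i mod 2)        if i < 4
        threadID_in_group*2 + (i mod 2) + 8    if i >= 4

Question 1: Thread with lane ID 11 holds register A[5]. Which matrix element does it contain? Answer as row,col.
11: G=2,T=3
[5] (2+0,3*2+1+8) = (2,15)

2,15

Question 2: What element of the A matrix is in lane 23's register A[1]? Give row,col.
23: g=5,t=3
[1] (5+0,3*2+1+0) = (5,7)

5,7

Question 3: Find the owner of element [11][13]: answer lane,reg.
14,7

r=11⇒gr=3,Rb=1  c=13⇒Cb=1,th=2,odd=1
L=3*4+2=14  i=1*4+1*2+1=7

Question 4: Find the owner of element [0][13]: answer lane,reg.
2,5

r=0→G=0,rhi=0  c=13→chi=1,T=2,p=1
L=0*4+2=2  i=1*4+0*2+1=5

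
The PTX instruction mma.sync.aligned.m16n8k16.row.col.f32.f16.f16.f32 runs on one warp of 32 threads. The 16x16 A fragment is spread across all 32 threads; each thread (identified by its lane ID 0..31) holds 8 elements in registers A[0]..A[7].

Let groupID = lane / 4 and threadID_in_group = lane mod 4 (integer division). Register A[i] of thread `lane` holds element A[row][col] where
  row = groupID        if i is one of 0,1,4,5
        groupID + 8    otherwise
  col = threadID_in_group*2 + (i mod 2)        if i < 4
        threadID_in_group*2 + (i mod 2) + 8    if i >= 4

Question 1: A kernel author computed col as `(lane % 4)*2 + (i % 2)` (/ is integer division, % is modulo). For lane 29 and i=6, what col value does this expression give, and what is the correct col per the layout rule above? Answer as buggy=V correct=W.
buggy=2 correct=10

`(lane % 4)*2 + (i % 2)`[29,6]->2
lane 29: gid=7 (29/4), tid=1 (29%4)
i=6: r=7+8=15, c=1*2+0+8=10
col: 2 vs 10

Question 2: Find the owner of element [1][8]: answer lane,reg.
4,4

r=1⇒gr=1,Rb=0  c=8⇒Cb=1,th=0,odd=0
L=1*4+0=4  i=1*4+0*2+0=4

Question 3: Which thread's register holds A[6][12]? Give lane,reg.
r:6=>grp=6,rB=0  c:12=>cB=1,tig=2,lo=0
L=6*4+2=26  i=1*4+0*2+0=4

26,4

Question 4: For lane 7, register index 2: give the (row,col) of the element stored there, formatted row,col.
9,6

lane 7: grp=1 (7/4), tig=3 (7%4)
i=2: r=1+8=9, c=3*2+0+0=6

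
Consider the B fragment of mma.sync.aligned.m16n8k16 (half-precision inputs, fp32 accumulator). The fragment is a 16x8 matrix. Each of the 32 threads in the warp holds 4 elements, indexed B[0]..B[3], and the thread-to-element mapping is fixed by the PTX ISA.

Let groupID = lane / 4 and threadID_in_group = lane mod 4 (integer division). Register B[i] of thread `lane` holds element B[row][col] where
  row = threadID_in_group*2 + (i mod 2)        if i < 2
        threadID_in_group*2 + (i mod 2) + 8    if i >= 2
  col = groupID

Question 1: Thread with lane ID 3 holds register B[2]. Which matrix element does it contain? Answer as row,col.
14,0

lane 3: gid=0 (3/4), tid=3 (3%4)
i=2: r=3*2+0+8=14, c=gid=0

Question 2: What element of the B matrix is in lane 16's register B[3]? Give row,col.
9,4

16: G=4,T=0
[3] (0*2+1+8,4) = (9,4)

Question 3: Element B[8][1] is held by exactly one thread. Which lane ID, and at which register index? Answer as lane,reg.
c=1⇒gr=1  r=8⇒Rb=1,th=0,odd=0
L=1*4+0=4  i=1*2+0=2

4,2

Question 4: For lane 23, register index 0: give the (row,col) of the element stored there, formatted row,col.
lane 23->23/4=5, 23 mod 4=3
i=0  r:2·3+0+0->6  c:5

6,5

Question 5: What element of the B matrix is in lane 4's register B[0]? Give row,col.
0,1

lane 4→4/4=1, 4 mod 4=0
i=0  r:2·0+0+0→0  c:1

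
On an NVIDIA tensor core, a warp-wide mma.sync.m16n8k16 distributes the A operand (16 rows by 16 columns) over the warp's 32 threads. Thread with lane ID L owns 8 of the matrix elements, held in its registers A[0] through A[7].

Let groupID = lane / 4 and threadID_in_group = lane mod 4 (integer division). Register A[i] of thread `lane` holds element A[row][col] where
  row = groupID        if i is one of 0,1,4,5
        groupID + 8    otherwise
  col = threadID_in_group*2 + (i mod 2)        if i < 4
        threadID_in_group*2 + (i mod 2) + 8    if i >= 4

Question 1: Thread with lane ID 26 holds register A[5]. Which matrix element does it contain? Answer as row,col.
lane 26->26/4=6, 26 mod 4=2
i=5  r:6+0->6  c:2·2+1+8->13

6,13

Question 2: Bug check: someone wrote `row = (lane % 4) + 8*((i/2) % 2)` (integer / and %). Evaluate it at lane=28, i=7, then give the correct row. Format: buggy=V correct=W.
`(lane % 4) + 8*((i/2) % 2)`[28,7]=>8
lane 28: grp=7 (28/4), tig=0 (28%4)
i=7: r=7+8=15, c=0*2+1+8=9
row: 8 vs 15

buggy=8 correct=15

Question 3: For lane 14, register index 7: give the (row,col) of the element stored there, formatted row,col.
lane 14: gr=3 (14/4), th=2 (14%4)
i=7: r=3+8=11, c=2*2+1+8=13

11,13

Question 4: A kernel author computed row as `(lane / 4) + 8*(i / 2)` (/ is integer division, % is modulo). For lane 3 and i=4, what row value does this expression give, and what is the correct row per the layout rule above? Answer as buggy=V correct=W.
`(lane / 4) + 8*(i / 2)`[3,4]⇒16
3: gr=0,th=3
[4] (0+0,3*2+0+8) = (0,14)
row: 16 vs 0

buggy=16 correct=0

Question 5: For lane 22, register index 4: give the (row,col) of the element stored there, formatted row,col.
lane 22: gid=5 (22/4), tid=2 (22%4)
i=4: r=5+0=5, c=2*2+0+8=12

5,12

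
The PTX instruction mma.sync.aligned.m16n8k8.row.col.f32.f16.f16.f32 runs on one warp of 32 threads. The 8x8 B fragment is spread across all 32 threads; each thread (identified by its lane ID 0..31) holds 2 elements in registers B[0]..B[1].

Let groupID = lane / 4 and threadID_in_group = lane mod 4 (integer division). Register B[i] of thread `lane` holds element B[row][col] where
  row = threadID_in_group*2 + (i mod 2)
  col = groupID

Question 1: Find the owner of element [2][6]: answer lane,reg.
c=6→G=6  r=2→T=1,p=0
L=6*4+1=25  i=0=0

25,0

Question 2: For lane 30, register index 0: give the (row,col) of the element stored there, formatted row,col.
30: G=7,T=2
[0] (2*2+0,7) = (4,7)

4,7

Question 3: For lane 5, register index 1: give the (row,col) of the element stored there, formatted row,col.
3,1

lane 5->5/4=1, 5 mod 4=1
i=1  r:2·1+1->3  c:1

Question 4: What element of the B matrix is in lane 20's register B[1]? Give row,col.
1,5

L=20->gid=20>>2=5, tid=20&3=0
[1]->row 0·2+1=1  col gid=5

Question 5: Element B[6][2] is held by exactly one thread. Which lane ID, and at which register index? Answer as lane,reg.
11,0

c=2→G=2  r=6→T=3,p=0
L=2*4+3=11  i=0=0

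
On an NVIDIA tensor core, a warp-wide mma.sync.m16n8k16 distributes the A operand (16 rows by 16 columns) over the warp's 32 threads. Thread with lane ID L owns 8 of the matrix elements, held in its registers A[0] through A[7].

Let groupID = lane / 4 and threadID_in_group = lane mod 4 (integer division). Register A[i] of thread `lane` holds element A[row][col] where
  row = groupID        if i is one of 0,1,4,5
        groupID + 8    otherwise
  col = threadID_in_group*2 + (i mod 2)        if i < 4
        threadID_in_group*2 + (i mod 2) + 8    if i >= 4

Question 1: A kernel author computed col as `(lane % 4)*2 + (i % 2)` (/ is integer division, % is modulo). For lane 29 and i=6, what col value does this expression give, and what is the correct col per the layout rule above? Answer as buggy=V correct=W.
buggy=2 correct=10

`(lane % 4)*2 + (i % 2)`[29,6]→2
lane 29→29/4=7, 29 mod 4=1
i=6  r:7+8→15  c:2·1+0+8→10
col: 2 vs 10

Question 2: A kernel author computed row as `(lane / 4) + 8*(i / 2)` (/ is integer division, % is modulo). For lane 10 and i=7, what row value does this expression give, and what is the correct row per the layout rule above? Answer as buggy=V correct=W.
buggy=26 correct=10

`(lane / 4) + 8*(i / 2)`[10,7]⇒26
10: gr=2,th=2
[7] (2+8,2*2+1+8) = (10,13)
row: 26 vs 10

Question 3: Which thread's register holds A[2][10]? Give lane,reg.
r=2→G=2,rhi=0  c=10→chi=1,T=1,p=0
L=2*4+1=9  i=1*4+0*2+0=4

9,4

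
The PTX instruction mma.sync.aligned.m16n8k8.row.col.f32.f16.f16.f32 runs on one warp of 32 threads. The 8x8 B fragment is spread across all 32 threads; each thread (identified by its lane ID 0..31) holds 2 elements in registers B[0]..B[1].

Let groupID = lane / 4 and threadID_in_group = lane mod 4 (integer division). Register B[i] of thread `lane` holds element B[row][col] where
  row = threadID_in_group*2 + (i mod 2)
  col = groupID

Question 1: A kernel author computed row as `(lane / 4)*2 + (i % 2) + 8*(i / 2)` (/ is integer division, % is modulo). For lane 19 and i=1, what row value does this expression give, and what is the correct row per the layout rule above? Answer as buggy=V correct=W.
buggy=9 correct=7

`(lane / 4)*2 + (i % 2) + 8*(i / 2)`[19,1]->9
L=19->g=19>>2=4, t=19&3=3
[1]->row 3·2+1=7  col g=4
row: 9 vs 7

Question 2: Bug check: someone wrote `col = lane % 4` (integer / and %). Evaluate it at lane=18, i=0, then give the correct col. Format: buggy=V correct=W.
`lane % 4`[18,0]→2
lane 18→18/4=4, 18 mod 4=2
i=0  r:2·2+0→4  c:4
col: 2 vs 4

buggy=2 correct=4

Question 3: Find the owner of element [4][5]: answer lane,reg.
22,0

c=5⇒gr=5  r=4⇒th=2,odd=0
L=5*4+2=22  i=0=0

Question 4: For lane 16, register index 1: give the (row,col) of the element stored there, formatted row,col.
1,4

lane 16=>16/4=4, 16 mod 4=0
i=1  r:2·0+1=>1  c:4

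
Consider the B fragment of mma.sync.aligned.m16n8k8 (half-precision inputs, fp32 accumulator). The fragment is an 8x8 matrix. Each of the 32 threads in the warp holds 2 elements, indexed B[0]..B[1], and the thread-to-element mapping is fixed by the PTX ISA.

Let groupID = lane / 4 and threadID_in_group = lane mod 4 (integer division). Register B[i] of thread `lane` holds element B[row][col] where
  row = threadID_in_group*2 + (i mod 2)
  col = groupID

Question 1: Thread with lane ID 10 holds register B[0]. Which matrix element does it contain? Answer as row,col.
4,2

lane 10=>10/4=2, 10 mod 4=2
i=0  r:2·2+0=>4  c:2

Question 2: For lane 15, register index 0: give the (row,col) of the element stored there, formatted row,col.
lane 15: g=3 (15/4), t=3 (15%4)
i=0: r=3*2+0=6, c=g=3

6,3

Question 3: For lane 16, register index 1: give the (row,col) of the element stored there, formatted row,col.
16: gid=4,tid=0
[1] (0*2+1,4) = (1,4)

1,4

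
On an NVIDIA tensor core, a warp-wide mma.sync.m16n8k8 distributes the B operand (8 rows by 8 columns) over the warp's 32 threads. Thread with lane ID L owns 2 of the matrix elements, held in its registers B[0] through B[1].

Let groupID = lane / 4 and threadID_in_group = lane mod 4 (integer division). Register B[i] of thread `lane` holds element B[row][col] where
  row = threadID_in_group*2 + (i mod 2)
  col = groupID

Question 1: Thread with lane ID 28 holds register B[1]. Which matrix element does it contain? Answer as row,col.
lane 28: G=7 (28/4), T=0 (28%4)
i=1: r=0*2+1=1, c=G=7

1,7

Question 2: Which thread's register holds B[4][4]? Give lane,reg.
18,0

c: 4->gid=4  r: 4->tid=2,i&1=0
L=4*4+2=18  i=0=0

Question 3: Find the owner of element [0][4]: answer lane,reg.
16,0

c=4→G=4  r=0→T=0,p=0
L=4*4+0=16  i=0=0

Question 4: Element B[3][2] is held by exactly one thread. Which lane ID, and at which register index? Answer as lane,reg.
9,1

c=2→G=2  r=3→T=1,p=1
L=2*4+1=9  i=1=1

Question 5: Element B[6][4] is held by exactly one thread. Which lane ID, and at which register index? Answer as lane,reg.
c: 4->gid=4  r: 6->tid=3,i&1=0
L=4*4+3=19  i=0=0

19,0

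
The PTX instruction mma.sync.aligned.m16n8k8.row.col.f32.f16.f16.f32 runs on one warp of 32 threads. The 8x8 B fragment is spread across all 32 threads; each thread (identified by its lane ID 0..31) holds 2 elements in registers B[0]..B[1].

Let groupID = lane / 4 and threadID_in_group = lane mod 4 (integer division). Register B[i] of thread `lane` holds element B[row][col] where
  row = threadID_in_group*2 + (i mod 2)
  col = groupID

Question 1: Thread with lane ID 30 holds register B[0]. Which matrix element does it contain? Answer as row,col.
lane 30⇒30/4=7, 30 mod 4=2
i=0  r:2·2+0⇒4  c:7

4,7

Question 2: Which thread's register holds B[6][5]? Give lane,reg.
23,0

c: 5->gid=5  r: 6->tid=3,i&1=0
L=5*4+3=23  i=0=0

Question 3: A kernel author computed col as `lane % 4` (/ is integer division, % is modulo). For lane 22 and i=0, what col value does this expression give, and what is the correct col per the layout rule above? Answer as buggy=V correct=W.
`lane % 4`[22,0]→2
22: G=5,T=2
[0] (2*2+0,5) = (4,5)
col: 2 vs 5

buggy=2 correct=5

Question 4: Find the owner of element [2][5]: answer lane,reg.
21,0

c:5=>grp=5  r:2=>tig=1,lo=0
L=5*4+1=21  i=0=0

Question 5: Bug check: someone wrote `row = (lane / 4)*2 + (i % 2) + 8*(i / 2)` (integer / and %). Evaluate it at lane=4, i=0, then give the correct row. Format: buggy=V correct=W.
buggy=2 correct=0

`(lane / 4)*2 + (i % 2) + 8*(i / 2)`[4,0]->2
L=4->g=4>>2=1, t=4&3=0
[0]->row 0·2+0=0  col g=1
row: 2 vs 0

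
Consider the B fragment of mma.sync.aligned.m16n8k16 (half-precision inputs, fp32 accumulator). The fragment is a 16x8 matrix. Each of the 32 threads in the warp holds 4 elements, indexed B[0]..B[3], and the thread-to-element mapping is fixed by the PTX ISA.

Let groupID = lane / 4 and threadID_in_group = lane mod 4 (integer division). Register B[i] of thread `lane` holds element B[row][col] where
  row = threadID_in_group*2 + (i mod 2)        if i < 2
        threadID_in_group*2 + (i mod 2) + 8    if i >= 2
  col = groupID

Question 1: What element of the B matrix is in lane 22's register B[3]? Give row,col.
13,5

22: gr=5,th=2
[3] (2*2+1+8,5) = (13,5)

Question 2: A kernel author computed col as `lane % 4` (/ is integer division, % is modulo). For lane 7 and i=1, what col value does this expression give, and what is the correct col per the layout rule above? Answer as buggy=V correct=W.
buggy=3 correct=1

`lane % 4`[7,1]⇒3
7: gr=1,th=3
[1] (3*2+1+0,1) = (7,1)
col: 3 vs 1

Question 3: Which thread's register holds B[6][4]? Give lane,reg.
c: 4->gid=4  r: 6->r8=0,tid=3,i&1=0
L=4*4+3=19  i=0*2+0=0

19,0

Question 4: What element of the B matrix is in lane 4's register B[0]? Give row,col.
4: g=1,t=0
[0] (0*2+0+0,1) = (0,1)

0,1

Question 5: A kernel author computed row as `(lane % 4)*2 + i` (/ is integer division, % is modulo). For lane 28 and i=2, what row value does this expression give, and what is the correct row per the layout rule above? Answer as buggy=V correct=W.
`(lane % 4)*2 + i`[28,2]→2
28: G=7,T=0
[2] (0*2+0+8,7) = (8,7)
row: 2 vs 8

buggy=2 correct=8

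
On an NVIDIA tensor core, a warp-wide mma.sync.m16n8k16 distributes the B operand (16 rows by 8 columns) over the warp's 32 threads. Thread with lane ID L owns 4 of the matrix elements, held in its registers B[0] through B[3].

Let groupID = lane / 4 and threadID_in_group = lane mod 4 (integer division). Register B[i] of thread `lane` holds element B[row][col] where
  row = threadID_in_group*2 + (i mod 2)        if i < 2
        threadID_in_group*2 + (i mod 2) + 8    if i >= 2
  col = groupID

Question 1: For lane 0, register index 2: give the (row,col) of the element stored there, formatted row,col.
8,0

lane 0->0/4=0, 0 mod 4=0
i=2  r:2·0+0+8->8  c:0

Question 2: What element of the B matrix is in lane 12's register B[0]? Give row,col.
lane 12->12/4=3, 12 mod 4=0
i=0  r:2·0+0+0->0  c:3

0,3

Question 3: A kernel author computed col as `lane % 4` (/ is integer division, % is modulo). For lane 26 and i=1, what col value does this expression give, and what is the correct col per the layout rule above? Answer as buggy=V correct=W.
`lane % 4`[26,1]=>2
26: grp=6,tig=2
[1] (2*2+1+0,6) = (5,6)
col: 2 vs 6

buggy=2 correct=6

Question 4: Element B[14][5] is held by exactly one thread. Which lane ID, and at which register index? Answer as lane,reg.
23,2

c:5=>grp=5  r:14=>rB=1,tig=3,lo=0
L=5*4+3=23  i=1*2+0=2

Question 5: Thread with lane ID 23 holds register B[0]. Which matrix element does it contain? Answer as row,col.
lane 23->23/4=5, 23 mod 4=3
i=0  r:2·3+0+0->6  c:5

6,5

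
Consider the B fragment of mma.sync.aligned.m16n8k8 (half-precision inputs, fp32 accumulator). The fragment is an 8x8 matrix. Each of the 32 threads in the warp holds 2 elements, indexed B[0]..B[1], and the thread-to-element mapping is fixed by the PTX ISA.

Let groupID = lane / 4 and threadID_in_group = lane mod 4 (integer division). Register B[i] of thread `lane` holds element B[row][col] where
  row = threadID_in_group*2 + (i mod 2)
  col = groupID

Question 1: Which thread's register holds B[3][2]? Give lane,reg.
9,1

c=2⇒gr=2  r=3⇒th=1,odd=1
L=2*4+1=9  i=1=1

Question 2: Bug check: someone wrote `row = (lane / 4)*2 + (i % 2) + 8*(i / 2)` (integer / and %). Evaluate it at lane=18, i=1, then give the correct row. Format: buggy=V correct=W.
buggy=9 correct=5

`(lane / 4)*2 + (i % 2) + 8*(i / 2)`[18,1]=>9
lane 18=>18/4=4, 18 mod 4=2
i=1  r:2·2+1=>5  c:4
row: 9 vs 5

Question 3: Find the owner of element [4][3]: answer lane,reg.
c: 3->gid=3  r: 4->tid=2,i&1=0
L=3*4+2=14  i=0=0

14,0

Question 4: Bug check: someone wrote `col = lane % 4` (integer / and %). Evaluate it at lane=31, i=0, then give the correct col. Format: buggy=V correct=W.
`lane % 4`[31,0]->3
lane 31: gid=7 (31/4), tid=3 (31%4)
i=0: r=3*2+0=6, c=gid=7
col: 3 vs 7

buggy=3 correct=7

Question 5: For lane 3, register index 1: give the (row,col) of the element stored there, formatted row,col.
lane 3->3/4=0, 3 mod 4=3
i=1  r:2·3+1->7  c:0

7,0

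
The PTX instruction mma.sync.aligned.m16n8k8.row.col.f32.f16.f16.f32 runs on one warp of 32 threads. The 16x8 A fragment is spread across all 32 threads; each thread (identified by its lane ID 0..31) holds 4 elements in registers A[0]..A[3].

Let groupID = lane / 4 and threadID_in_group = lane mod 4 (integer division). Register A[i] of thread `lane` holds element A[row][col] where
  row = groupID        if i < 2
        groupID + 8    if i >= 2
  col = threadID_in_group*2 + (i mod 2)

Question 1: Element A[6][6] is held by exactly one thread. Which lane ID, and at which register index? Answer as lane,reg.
r=6→G=6,rhi=0  c=6→T=3,p=0
L=6*4+3=27  i=0*2+0=0

27,0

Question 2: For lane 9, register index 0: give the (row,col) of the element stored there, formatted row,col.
9: g=2,t=1
[0] (2+0,1*2+0) = (2,2)

2,2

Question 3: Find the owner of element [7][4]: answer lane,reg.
30,0

r=7⇒gr=7,Rb=0  c=4⇒th=2,odd=0
L=7*4+2=30  i=0*2+0=0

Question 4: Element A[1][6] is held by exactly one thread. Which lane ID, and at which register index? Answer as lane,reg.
r:1=>grp=1,rB=0  c:6=>tig=3,lo=0
L=1*4+3=7  i=0*2+0=0

7,0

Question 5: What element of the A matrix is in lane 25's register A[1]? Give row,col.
lane 25: G=6 (25/4), T=1 (25%4)
i=1: r=6+0=6, c=1*2+1=3

6,3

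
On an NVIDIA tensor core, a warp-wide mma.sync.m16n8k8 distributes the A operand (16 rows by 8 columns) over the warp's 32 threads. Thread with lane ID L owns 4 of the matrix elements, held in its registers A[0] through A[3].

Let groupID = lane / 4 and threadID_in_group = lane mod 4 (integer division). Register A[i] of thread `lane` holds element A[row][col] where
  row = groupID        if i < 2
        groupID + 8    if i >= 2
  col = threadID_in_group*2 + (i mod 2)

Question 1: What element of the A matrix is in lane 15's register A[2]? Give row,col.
lane 15: g=3 (15/4), t=3 (15%4)
i=2: r=3+8=11, c=3*2+0=6

11,6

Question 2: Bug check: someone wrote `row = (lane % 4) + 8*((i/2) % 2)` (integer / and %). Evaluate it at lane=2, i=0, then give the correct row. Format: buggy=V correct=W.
buggy=2 correct=0

`(lane % 4) + 8*((i/2) % 2)`[2,0]=>2
lane 2: grp=0 (2/4), tig=2 (2%4)
i=0: r=0+0=0, c=2*2+0=4
row: 2 vs 0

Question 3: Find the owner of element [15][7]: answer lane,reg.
31,3

r:15=>grp=7,rB=1  c:7=>tig=3,lo=1
L=7*4+3=31  i=1*2+1=3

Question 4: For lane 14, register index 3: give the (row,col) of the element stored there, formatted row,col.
11,5

L=14→G=14>>2=3, T=14&3=2
[3]→row 3+8=11  col 2·2+1=5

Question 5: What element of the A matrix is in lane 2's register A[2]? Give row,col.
8,4

2: gr=0,th=2
[2] (0+8,2*2+0) = (8,4)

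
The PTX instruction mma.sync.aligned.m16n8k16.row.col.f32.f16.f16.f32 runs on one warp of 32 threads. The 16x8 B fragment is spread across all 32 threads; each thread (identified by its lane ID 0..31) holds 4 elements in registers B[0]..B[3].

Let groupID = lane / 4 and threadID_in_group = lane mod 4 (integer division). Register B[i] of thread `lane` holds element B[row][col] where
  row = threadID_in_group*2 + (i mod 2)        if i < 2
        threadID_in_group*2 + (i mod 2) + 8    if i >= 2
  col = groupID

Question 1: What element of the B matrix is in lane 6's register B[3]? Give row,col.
13,1

L=6->gid=6>>2=1, tid=6&3=2
[3]->row 2·2+1+8=13  col gid=1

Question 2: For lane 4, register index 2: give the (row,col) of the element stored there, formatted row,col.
lane 4: g=1 (4/4), t=0 (4%4)
i=2: r=0*2+0+8=8, c=g=1

8,1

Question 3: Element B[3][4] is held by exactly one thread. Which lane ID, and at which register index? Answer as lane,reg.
c:4=>grp=4  r:3=>rB=0,tig=1,lo=1
L=4*4+1=17  i=0*2+1=1

17,1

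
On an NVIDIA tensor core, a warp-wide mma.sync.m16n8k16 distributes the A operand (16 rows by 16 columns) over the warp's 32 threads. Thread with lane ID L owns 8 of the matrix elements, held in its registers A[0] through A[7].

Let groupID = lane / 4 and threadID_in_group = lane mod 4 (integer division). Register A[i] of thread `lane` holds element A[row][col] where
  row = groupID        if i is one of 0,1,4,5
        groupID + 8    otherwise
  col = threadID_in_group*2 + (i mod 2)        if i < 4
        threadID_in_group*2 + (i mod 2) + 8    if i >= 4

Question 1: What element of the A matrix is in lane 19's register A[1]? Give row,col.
4,7

lane 19: g=4 (19/4), t=3 (19%4)
i=1: r=4+0=4, c=3*2+1+0=7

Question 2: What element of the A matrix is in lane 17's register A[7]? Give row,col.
12,11

17: g=4,t=1
[7] (4+8,1*2+1+8) = (12,11)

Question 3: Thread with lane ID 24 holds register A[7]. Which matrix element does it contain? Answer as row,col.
14,9

L=24→G=24>>2=6, T=24&3=0
[7]→row 6+8=14  col 0·2+1+8=9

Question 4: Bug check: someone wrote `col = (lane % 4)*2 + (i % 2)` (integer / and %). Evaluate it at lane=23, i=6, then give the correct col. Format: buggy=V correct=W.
buggy=6 correct=14

`(lane % 4)*2 + (i % 2)`[23,6]⇒6
lane 23⇒23/4=5, 23 mod 4=3
i=6  r:5+8⇒13  c:2·3+0+8⇒14
col: 6 vs 14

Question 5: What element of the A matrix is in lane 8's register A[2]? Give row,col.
lane 8=>8/4=2, 8 mod 4=0
i=2  r:2+8=>10  c:2·0+0+0=>0

10,0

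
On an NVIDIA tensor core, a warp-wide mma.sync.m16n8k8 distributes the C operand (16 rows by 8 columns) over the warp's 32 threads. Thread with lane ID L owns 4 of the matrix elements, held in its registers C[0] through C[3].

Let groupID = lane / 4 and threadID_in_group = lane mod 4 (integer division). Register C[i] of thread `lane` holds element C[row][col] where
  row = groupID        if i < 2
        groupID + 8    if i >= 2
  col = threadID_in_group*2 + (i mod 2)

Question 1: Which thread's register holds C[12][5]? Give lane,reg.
18,3

r=12→G=4,rhi=1  c=5→T=2,p=1
L=4*4+2=18  i=1*2+1=3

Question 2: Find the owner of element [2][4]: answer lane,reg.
r:2=>grp=2,rB=0  c:4=>tig=2,lo=0
L=2*4+2=10  i=0*2+0=0

10,0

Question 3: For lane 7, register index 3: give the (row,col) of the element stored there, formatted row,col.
9,7

7: g=1,t=3
[3] (1+8,3*2+1) = (9,7)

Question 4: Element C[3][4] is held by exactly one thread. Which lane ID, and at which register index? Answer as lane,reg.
r=3->g=3,rb=0  c=4->t=2,b0=0
L=3*4+2=14  i=0*2+0=0

14,0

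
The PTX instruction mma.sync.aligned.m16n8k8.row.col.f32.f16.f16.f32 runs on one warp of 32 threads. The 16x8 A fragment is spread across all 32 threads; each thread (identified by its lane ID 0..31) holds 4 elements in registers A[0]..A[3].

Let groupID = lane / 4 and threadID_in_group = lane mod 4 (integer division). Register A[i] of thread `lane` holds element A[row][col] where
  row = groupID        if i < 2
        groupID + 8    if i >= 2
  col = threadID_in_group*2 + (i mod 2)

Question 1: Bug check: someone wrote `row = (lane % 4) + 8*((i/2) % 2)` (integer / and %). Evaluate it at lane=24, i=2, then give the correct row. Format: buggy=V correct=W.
`(lane % 4) + 8*((i/2) % 2)`[24,2]->8
lane 24->24/4=6, 24 mod 4=0
i=2  r:6+8->14  c:2·0+0->0
row: 8 vs 14

buggy=8 correct=14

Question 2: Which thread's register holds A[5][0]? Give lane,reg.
20,0

r:5=>grp=5,rB=0  c:0=>tig=0,lo=0
L=5*4+0=20  i=0*2+0=0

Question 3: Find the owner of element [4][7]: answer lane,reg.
19,1

r:4=>grp=4,rB=0  c:7=>tig=3,lo=1
L=4*4+3=19  i=0*2+1=1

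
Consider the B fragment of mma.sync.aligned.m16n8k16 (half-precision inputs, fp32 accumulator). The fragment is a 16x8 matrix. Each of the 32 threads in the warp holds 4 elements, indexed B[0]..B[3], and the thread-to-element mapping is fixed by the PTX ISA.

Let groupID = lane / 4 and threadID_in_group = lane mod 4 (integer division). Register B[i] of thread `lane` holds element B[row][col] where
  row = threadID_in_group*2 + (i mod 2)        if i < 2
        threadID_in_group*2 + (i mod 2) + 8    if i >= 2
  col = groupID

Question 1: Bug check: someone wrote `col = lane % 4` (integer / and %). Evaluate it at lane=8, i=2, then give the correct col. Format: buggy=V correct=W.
`lane % 4`[8,2]→0
8: G=2,T=0
[2] (0*2+0+8,2) = (8,2)
col: 0 vs 2

buggy=0 correct=2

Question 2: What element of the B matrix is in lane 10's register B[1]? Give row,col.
L=10→G=10>>2=2, T=10&3=2
[1]→row 2·2+1+0=5  col G=2

5,2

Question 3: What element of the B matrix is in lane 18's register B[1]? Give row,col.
lane 18: G=4 (18/4), T=2 (18%4)
i=1: r=2*2+1+0=5, c=G=4

5,4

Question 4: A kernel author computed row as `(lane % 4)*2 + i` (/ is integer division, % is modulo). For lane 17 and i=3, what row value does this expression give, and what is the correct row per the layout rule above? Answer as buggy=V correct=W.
buggy=5 correct=11

`(lane % 4)*2 + i`[17,3]->5
17: gid=4,tid=1
[3] (1*2+1+8,4) = (11,4)
row: 5 vs 11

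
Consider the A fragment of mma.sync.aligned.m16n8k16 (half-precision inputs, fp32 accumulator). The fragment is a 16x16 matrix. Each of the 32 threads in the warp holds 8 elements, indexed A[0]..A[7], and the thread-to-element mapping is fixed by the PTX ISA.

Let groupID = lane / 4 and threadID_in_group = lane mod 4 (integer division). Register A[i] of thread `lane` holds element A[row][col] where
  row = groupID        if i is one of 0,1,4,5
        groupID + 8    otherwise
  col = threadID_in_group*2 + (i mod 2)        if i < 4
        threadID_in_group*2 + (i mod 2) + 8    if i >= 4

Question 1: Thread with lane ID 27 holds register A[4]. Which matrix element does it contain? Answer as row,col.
lane 27=>27/4=6, 27 mod 4=3
i=4  r:6+0=>6  c:2·3+0+8=>14

6,14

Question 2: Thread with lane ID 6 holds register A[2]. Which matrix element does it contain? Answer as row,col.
9,4

lane 6=>6/4=1, 6 mod 4=2
i=2  r:1+8=>9  c:2·2+0+0=>4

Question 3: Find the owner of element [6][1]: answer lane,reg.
r=6→G=6,rhi=0  c=1→chi=0,T=0,p=1
L=6*4+0=24  i=0*4+0*2+1=1

24,1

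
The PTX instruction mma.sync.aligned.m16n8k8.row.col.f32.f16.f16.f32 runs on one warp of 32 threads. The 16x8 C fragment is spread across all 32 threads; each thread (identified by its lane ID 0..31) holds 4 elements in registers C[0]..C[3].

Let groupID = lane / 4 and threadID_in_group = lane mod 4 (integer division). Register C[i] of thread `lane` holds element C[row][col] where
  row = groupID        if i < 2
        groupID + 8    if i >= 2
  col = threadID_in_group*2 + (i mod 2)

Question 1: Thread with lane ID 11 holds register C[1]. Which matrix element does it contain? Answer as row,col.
11: gid=2,tid=3
[1] (2+0,3*2+1) = (2,7)

2,7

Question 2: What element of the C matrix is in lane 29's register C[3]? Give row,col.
15,3

L=29->gid=29>>2=7, tid=29&3=1
[3]->row 7+8=15  col 1·2+1=3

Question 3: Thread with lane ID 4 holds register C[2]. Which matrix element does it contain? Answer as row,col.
lane 4=>4/4=1, 4 mod 4=0
i=2  r:1+8=>9  c:2·0+0=>0

9,0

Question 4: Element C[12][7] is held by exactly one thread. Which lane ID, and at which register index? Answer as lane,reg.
r:12=>grp=4,rB=1  c:7=>tig=3,lo=1
L=4*4+3=19  i=1*2+1=3

19,3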